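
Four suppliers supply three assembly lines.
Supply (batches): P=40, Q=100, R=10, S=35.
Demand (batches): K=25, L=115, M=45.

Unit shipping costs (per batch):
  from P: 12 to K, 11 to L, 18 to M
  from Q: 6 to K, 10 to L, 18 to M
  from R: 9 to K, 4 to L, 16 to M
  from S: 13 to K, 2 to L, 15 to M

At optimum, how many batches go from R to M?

Optimal shipments:
  P–M: 40 batches
  Q–K: 25 batches
  Q–L: 70 batches
  Q–M: 5 batches
  R–L: 10 batches
  S–L: 35 batches
Total cost = 1770.
The route R→M is not used.

0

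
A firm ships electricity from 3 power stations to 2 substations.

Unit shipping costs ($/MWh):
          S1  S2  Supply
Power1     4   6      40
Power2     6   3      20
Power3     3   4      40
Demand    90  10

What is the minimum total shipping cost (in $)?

Optimal allocation:
  Power1 to S1: 40 MWh
  Power2 to S1: 10 MWh
  Power2 to S2: 10 MWh
  Power3 to S1: 40 MWh
Total cost = $370.

370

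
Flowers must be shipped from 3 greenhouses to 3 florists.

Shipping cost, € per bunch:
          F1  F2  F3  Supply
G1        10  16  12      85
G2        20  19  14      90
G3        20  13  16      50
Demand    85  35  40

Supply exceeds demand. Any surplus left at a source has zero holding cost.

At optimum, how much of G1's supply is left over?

0

An optimal plan:
  G1→F1: 85 × €10 = €850
  G2→F3: 40 × €14 = €560
  G3→F2: 35 × €13 = €455
Total cost = €1865.
G1 ships 85 of its 85, leaving 0.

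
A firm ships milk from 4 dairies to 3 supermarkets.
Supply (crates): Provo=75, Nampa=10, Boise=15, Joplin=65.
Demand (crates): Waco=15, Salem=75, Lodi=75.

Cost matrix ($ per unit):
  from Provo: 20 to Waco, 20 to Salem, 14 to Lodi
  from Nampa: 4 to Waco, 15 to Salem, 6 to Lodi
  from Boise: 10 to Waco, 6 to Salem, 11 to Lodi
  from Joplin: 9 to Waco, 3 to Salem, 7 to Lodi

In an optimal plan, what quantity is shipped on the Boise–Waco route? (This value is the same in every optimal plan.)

5

The minimum-cost plan:
  Provo->Lodi: 75 crates
  Nampa->Waco: 10 crates
  Boise->Waco: 5 crates
  Boise->Salem: 10 crates
  Joplin->Salem: 65 crates
Total cost = $1395.
So Boise→Waco carries 5 crates.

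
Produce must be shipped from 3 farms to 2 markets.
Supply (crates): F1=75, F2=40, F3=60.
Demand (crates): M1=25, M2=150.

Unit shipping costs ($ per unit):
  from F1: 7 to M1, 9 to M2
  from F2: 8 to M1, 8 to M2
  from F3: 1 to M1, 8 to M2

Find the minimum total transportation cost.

1300

An optimal shipping plan:
  F1–M2: 75 × $9 = $675
  F2–M2: 40 × $8 = $320
  F3–M1: 25 × $1 = $25
  F3–M2: 35 × $8 = $280
Total = 675 + 320 + 25 + 280 = $1300.
(Supply check: F1 ships 75; F2 ships 40; F3 ships 60.)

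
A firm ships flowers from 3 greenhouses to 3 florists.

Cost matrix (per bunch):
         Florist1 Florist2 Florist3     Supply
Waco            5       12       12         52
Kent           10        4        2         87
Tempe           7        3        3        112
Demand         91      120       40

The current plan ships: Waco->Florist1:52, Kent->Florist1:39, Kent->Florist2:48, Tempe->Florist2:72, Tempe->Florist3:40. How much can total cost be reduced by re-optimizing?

158

Current plan cost = 52·5 + 39·10 + 48·4 + 72·3 + 40·3 = 1178.
Optimal plan:
  Waco–Florist1: 52 bunches
  Kent–Florist2: 47 bunches
  Kent–Florist3: 40 bunches
  Tempe–Florist1: 39 bunches
  Tempe–Florist2: 73 bunches
Optimal cost = 1020.
Saving = 1178 − 1020 = 158.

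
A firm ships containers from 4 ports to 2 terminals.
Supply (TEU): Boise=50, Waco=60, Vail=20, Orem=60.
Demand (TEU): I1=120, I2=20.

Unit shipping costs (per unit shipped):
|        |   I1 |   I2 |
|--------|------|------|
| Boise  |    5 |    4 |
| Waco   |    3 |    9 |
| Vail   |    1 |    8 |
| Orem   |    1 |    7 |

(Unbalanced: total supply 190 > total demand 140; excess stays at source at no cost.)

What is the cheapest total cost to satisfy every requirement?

280

One minimum-cost allocation:
  Boise–I2: 20 × 4 = 80
  Waco–I1: 40 × 3 = 120
  Vail–I1: 20 × 1 = 20
  Orem–I1: 60 × 1 = 60
Total = 80 + 120 + 20 + 60 = 280.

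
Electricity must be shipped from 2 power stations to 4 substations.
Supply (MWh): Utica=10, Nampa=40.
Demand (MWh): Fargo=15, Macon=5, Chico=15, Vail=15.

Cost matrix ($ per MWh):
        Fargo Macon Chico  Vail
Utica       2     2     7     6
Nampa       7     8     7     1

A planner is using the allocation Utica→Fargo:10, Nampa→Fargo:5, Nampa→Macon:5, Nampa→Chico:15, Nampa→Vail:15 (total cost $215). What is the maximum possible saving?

Current plan cost = 10·2 + 5·7 + 5·8 + 15·7 + 15·1 = $215.
Optimal plan:
  Utica→Fargo: 5 MWh
  Utica→Macon: 5 MWh
  Nampa→Fargo: 10 MWh
  Nampa→Chico: 15 MWh
  Nampa→Vail: 15 MWh
Optimal cost = $210.
Saving = 215 − 210 = $5.

5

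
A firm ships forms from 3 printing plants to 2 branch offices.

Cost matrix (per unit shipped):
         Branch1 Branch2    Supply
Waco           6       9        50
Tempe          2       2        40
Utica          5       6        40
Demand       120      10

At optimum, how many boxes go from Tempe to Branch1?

The minimum-cost plan:
  Waco–Branch1: 50 boxes
  Tempe–Branch1: 30 boxes
  Tempe–Branch2: 10 boxes
  Utica–Branch1: 40 boxes
Total cost = 580.
So Tempe→Branch1 carries 30 boxes.

30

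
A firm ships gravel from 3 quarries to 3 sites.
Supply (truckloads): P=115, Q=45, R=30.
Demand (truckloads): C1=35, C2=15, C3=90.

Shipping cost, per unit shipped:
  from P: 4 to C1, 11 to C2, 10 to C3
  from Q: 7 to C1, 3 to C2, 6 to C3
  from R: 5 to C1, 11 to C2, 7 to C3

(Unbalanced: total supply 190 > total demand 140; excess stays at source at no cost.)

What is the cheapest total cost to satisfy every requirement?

875

Optimal allocation:
  P->C1: 35 × 4 = 140
  P->C3: 30 × 10 = 300
  Q->C2: 15 × 3 = 45
  Q->C3: 30 × 6 = 180
  R->C3: 30 × 7 = 210
Total = 140 + 300 + 45 + 180 + 210 = 875.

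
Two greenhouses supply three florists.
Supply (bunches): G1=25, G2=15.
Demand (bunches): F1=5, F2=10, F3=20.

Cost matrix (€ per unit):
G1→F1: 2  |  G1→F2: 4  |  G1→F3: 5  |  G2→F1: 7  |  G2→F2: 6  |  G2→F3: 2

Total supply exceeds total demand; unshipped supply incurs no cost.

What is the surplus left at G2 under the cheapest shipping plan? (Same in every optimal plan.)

0

Minimum-cost shipments:
  G1–F1: 5 × €2 = €10
  G1–F2: 10 × €4 = €40
  G1–F3: 5 × €5 = €25
  G2–F3: 15 × €2 = €30
Total cost = €105.
G2 ships 15 of its 15, leaving 0.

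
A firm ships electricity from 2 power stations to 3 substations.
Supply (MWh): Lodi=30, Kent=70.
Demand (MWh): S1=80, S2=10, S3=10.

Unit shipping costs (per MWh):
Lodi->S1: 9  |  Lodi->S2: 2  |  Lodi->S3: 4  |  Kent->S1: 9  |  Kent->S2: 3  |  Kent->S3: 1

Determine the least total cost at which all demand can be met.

750

A cheapest plan:
  Lodi to S1: 20 × 9 = 180
  Lodi to S2: 10 × 2 = 20
  Kent to S1: 60 × 9 = 540
  Kent to S3: 10 × 1 = 10
Total = 180 + 20 + 540 + 10 = 750.
(Supply check: Lodi ships 30; Kent ships 70.)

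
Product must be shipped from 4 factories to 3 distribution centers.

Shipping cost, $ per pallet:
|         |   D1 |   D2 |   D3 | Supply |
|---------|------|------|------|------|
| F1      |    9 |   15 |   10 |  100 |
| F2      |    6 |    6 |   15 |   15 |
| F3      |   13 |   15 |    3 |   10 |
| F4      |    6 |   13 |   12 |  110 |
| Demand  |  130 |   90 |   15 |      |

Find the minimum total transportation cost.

Optimal allocation:
  F1→D1: 20 pallets
  F1→D2: 75 pallets
  F1→D3: 5 pallets
  F2→D2: 15 pallets
  F3→D3: 10 pallets
  F4→D1: 110 pallets
Total cost = $2135.
(Supply check: F1 ships 100; F2 ships 15; F3 ships 10; F4 ships 110.)

2135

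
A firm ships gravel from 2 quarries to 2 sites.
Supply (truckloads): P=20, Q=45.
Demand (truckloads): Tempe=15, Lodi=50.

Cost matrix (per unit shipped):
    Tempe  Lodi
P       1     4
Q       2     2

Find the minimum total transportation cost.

One minimum-cost allocation:
  P→Tempe: 15 × 1 = 15
  P→Lodi: 5 × 4 = 20
  Q→Lodi: 45 × 2 = 90
Total = 15 + 20 + 90 = 125.

125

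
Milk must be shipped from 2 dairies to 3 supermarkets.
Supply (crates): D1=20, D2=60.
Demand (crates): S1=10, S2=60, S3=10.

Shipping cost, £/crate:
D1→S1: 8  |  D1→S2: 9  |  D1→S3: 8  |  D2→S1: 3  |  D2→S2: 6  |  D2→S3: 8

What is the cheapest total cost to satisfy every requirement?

500

Optimal allocation:
  D1–S2: 10 crates
  D1–S3: 10 crates
  D2–S1: 10 crates
  D2–S2: 50 crates
Total cost = £500.
(Supply check: D1 ships 20; D2 ships 60.)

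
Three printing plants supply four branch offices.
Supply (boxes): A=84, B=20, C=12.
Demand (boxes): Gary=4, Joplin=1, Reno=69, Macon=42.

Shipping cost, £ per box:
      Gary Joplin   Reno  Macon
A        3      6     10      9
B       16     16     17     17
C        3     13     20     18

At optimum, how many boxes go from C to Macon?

Optimal shipments:
  A→Reno: 49 × £10 = £490
  A→Macon: 35 × £9 = £315
  B→Reno: 20 × £17 = £340
  C→Gary: 4 × £3 = £12
  C→Joplin: 1 × £13 = £13
  C→Macon: 7 × £18 = £126
Total cost = £1296.
So C→Macon carries 7 boxes.

7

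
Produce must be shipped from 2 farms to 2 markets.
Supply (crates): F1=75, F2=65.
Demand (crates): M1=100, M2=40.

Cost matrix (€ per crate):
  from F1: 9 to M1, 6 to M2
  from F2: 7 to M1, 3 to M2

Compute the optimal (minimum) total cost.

One minimum-cost allocation:
  F1–M1: 75 crates
  F2–M1: 25 crates
  F2–M2: 40 crates
Total cost = €970.

970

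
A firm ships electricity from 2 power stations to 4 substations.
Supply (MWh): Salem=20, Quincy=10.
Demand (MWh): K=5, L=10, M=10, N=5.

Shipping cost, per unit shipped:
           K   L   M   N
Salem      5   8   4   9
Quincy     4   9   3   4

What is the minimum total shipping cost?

A cheapest plan:
  Salem–K: 5 MWh
  Salem–L: 10 MWh
  Salem–M: 5 MWh
  Quincy–M: 5 MWh
  Quincy–N: 5 MWh
Total cost = 160.

160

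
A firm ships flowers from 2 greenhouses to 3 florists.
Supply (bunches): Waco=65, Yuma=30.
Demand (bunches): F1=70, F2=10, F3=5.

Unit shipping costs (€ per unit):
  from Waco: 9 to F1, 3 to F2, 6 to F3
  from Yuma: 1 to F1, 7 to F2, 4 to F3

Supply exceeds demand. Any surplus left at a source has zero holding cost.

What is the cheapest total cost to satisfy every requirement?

450

One minimum-cost allocation:
  Waco–F1: 40 × €9 = €360
  Waco–F2: 10 × €3 = €30
  Waco–F3: 5 × €6 = €30
  Yuma–F1: 30 × €1 = €30
Total = 360 + 30 + 30 + 30 = €450.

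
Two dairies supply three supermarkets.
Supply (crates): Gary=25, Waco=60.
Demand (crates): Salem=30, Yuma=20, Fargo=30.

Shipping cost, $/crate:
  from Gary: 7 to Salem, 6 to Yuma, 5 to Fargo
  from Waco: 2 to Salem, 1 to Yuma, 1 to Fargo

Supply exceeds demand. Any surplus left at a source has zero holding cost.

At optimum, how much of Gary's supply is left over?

An optimal plan:
  Gary->Fargo: 20 × $5 = $100
  Waco->Salem: 30 × $2 = $60
  Waco->Yuma: 20 × $1 = $20
  Waco->Fargo: 10 × $1 = $10
Total cost = $190.
Gary ships 20 of its 25, leaving 5.

5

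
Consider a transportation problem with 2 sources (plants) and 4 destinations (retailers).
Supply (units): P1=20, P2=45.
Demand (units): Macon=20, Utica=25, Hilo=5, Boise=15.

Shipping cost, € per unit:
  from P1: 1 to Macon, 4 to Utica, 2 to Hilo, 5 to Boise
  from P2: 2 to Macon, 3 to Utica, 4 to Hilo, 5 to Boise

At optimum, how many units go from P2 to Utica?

25

The minimum-cost plan:
  P1→Macon: 15 × €1 = €15
  P1→Hilo: 5 × €2 = €10
  P2→Macon: 5 × €2 = €10
  P2→Utica: 25 × €3 = €75
  P2→Boise: 15 × €5 = €75
Total cost = €185.
So P2→Utica carries 25 units.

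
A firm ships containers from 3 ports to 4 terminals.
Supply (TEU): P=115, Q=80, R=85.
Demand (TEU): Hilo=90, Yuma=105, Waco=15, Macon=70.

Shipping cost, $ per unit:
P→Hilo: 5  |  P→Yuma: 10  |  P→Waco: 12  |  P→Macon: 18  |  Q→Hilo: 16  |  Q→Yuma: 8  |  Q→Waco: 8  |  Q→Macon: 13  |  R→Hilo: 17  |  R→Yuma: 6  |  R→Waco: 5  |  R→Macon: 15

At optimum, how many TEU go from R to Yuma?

70

The minimum-cost plan:
  P->Hilo: 90 × $5 = $450
  P->Yuma: 25 × $10 = $250
  Q->Yuma: 10 × $8 = $80
  Q->Macon: 70 × $13 = $910
  R->Yuma: 70 × $6 = $420
  R->Waco: 15 × $5 = $75
Total cost = $2185.
So R→Yuma carries 70 TEU.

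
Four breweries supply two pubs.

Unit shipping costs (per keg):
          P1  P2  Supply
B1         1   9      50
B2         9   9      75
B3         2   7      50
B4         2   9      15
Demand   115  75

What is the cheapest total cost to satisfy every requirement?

855

A cheapest plan:
  B1->P1: 50 × 1 = 50
  B2->P2: 75 × 9 = 675
  B3->P1: 50 × 2 = 100
  B4->P1: 15 × 2 = 30
Total = 50 + 675 + 100 + 30 = 855.
(Supply check: B1 ships 50; B2 ships 75; B3 ships 50; B4 ships 15.)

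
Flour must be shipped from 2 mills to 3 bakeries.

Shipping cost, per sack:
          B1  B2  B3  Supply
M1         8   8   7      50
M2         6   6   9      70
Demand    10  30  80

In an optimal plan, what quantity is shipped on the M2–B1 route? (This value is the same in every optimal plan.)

10

Optimal shipments:
  M1–B3: 50 × 7 = 350
  M2–B1: 10 × 6 = 60
  M2–B2: 30 × 6 = 180
  M2–B3: 30 × 9 = 270
Total cost = 860.
So M2→B1 carries 10 sacks.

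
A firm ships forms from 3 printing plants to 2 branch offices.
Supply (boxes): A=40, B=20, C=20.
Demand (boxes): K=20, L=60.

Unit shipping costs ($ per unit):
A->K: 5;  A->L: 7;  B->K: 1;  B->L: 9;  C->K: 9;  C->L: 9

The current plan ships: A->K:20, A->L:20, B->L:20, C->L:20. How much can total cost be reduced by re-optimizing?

Current plan cost = 20·5 + 20·7 + 20·9 + 20·9 = $600.
Optimal plan:
  A->L: 40 × $7 = $280
  B->K: 20 × $1 = $20
  C->L: 20 × $9 = $180
Optimal cost = $480.
Saving = 600 − 480 = $120.

120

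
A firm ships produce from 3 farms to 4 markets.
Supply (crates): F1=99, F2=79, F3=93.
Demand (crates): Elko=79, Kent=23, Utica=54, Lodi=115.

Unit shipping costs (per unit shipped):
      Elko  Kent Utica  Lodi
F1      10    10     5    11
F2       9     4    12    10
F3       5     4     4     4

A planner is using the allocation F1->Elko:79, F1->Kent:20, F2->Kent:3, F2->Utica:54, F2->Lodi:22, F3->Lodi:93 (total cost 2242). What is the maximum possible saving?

532

Current plan cost = 79·10 + 20·10 + 3·4 + 54·12 + 22·10 + 93·4 = 2242.
Optimal plan:
  F1→Elko: 23 × 10 = 230
  F1→Utica: 54 × 5 = 270
  F1→Lodi: 22 × 11 = 242
  F2→Elko: 56 × 9 = 504
  F2→Kent: 23 × 4 = 92
  F3→Lodi: 93 × 4 = 372
Optimal cost = 1710.
Saving = 2242 − 1710 = 532.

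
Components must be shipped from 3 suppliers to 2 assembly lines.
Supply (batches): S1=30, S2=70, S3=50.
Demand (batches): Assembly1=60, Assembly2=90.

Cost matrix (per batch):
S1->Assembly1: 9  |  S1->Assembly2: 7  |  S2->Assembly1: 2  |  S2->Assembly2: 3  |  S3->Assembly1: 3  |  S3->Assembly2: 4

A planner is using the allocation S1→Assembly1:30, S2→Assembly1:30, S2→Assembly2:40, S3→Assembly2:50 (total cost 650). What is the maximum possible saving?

90

Current plan cost = 30·9 + 30·2 + 40·3 + 50·4 = 650.
Optimal plan:
  S1–Assembly2: 30 batches
  S2–Assembly1: 60 batches
  S2–Assembly2: 10 batches
  S3–Assembly2: 50 batches
Optimal cost = 560.
Saving = 650 − 560 = 90.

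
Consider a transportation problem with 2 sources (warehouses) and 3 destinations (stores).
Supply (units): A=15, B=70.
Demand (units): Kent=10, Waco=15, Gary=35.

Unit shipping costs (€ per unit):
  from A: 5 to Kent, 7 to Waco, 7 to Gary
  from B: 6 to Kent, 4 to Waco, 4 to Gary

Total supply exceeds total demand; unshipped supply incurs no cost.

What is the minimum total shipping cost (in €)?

One minimum-cost allocation:
  A to Kent: 10 × €5 = €50
  B to Waco: 15 × €4 = €60
  B to Gary: 35 × €4 = €140
Total = 50 + 60 + 140 = €250.

250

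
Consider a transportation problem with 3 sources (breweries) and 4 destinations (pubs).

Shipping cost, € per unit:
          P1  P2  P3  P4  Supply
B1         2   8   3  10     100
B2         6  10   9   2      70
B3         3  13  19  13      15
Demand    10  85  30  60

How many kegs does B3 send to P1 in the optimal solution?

Optimal shipments:
  B1->P2: 70 × €8 = €560
  B1->P3: 30 × €3 = €90
  B2->P2: 10 × €10 = €100
  B2->P4: 60 × €2 = €120
  B3->P1: 10 × €3 = €30
  B3->P2: 5 × €13 = €65
Total cost = €965.
So B3→P1 carries 10 kegs.

10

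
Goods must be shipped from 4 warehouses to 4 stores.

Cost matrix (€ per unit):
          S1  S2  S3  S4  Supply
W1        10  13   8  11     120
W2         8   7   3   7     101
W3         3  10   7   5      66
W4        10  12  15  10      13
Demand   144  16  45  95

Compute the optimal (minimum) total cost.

One minimum-cost allocation:
  W1–S1: 78 × €10 = €780
  W1–S4: 42 × €11 = €462
  W2–S2: 16 × €7 = €112
  W2–S3: 45 × €3 = €135
  W2–S4: 40 × €7 = €280
  W3–S1: 66 × €3 = €198
  W4–S4: 13 × €10 = €130
Total = 780 + 462 + 112 + 135 + 280 + 198 + 130 = €2097.

2097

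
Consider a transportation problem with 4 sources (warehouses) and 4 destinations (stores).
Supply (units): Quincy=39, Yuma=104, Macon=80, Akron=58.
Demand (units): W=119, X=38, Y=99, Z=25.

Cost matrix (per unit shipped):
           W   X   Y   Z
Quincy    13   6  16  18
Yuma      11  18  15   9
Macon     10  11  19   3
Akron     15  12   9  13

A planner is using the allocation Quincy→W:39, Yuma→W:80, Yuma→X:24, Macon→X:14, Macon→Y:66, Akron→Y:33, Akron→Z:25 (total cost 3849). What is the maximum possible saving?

Current plan cost = 39·13 + 80·11 + 24·18 + 14·11 + 66·19 + 33·9 + 25·13 = 3849.
Optimal plan:
  Quincy to X: 38 units
  Quincy to Y: 1 units
  Yuma to W: 64 units
  Yuma to Y: 40 units
  Macon to W: 55 units
  Macon to Z: 25 units
  Akron to Y: 58 units
Optimal cost = 2695.
Saving = 3849 − 2695 = 1154.

1154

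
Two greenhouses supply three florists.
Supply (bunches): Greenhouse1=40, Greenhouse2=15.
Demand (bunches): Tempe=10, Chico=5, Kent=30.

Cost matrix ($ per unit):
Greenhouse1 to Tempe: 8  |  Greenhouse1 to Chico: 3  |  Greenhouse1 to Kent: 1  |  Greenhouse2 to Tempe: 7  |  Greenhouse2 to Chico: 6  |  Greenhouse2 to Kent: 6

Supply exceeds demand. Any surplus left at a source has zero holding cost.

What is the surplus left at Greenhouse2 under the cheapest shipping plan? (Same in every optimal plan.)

5

Minimum-cost shipments:
  Greenhouse1–Chico: 5 × $3 = $15
  Greenhouse1–Kent: 30 × $1 = $30
  Greenhouse2–Tempe: 10 × $7 = $70
Total cost = $115.
Greenhouse2 ships 10 of its 15, leaving 5.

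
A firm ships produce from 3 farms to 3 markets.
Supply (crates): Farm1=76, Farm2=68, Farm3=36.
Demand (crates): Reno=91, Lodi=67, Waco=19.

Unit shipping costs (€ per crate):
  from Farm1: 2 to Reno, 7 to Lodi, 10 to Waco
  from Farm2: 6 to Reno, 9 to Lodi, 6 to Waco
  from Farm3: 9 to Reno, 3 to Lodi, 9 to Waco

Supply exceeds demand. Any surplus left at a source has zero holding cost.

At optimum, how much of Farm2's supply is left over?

3

Minimum-cost shipments:
  Farm1–Reno: 76 crates
  Farm2–Reno: 15 crates
  Farm2–Lodi: 31 crates
  Farm2–Waco: 19 crates
  Farm3–Lodi: 36 crates
Total cost = €743.
Farm2 ships 65 of its 68, leaving 3.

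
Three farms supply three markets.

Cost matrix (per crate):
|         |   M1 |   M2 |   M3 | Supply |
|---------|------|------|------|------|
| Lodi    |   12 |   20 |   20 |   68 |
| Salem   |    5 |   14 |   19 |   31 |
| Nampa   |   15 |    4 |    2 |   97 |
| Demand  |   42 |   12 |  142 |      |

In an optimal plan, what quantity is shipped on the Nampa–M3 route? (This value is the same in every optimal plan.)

Optimal shipments:
  Lodi to M1: 11 × 12 = 132
  Lodi to M2: 12 × 20 = 240
  Lodi to M3: 45 × 20 = 900
  Salem to M1: 31 × 5 = 155
  Nampa to M3: 97 × 2 = 194
Total cost = 1621.
So Nampa→M3 carries 97 crates.

97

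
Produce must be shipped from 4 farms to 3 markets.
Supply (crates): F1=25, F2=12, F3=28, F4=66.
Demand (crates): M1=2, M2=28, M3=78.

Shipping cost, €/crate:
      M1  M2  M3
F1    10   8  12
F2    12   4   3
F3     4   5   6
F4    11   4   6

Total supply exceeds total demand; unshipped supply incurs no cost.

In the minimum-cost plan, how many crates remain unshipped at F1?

23

Minimum-cost shipments:
  F1–M2: 2 × €8 = €16
  F2–M3: 12 × €3 = €36
  F3–M1: 2 × €4 = €8
  F3–M3: 26 × €6 = €156
  F4–M2: 26 × €4 = €104
  F4–M3: 40 × €6 = €240
Total cost = €560.
F1 ships 2 of its 25, leaving 23.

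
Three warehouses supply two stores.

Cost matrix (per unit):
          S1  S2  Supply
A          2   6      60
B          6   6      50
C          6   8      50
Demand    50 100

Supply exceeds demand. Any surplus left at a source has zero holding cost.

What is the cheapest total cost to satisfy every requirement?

780

Optimal allocation:
  A to S1: 50 × 2 = 100
  A to S2: 10 × 6 = 60
  B to S2: 50 × 6 = 300
  C to S2: 40 × 8 = 320
Total = 100 + 60 + 300 + 320 = 780.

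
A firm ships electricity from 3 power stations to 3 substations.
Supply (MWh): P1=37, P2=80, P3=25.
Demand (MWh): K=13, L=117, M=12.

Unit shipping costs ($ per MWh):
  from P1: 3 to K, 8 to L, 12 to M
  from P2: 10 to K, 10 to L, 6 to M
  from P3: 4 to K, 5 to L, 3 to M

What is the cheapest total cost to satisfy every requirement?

1108

Optimal allocation:
  P1–K: 13 × $3 = $39
  P1–L: 24 × $8 = $192
  P2–L: 68 × $10 = $680
  P2–M: 12 × $6 = $72
  P3–L: 25 × $5 = $125
Total = 39 + 192 + 680 + 72 + 125 = $1108.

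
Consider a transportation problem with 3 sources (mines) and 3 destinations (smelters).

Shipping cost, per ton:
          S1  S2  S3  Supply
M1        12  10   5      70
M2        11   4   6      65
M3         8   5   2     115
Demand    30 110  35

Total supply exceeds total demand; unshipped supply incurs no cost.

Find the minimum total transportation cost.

795

An optimal shipping plan:
  M2→S2: 65 × 4 = 260
  M3→S1: 30 × 8 = 240
  M3→S2: 45 × 5 = 225
  M3→S3: 35 × 2 = 70
Total = 260 + 240 + 225 + 70 = 795.
(Supply check: M1 ships 0; M2 ships 65; M3 ships 110.)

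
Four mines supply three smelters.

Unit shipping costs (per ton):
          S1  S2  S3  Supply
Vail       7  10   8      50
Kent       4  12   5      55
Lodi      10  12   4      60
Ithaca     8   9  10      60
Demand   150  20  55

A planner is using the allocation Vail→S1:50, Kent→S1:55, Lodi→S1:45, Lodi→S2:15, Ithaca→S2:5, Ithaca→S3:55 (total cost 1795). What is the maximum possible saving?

Current plan cost = 50·7 + 55·4 + 45·10 + 15·12 + 5·9 + 55·10 = 1795.
Optimal plan:
  Vail->S1: 50 × 7 = 350
  Kent->S1: 55 × 4 = 220
  Lodi->S1: 5 × 10 = 50
  Lodi->S3: 55 × 4 = 220
  Ithaca->S1: 40 × 8 = 320
  Ithaca->S2: 20 × 9 = 180
Optimal cost = 1340.
Saving = 1795 − 1340 = 455.

455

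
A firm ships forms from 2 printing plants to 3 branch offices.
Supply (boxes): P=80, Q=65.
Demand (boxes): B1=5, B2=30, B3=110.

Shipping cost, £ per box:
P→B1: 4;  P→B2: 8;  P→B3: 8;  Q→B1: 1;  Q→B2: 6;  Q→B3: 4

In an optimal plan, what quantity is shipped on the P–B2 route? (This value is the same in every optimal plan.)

Solving gives:
  P->B1: 5 × £4 = £20
  P->B2: 30 × £8 = £240
  P->B3: 45 × £8 = £360
  Q->B3: 65 × £4 = £260
Total cost = £880.
So P→B2 carries 30 boxes.

30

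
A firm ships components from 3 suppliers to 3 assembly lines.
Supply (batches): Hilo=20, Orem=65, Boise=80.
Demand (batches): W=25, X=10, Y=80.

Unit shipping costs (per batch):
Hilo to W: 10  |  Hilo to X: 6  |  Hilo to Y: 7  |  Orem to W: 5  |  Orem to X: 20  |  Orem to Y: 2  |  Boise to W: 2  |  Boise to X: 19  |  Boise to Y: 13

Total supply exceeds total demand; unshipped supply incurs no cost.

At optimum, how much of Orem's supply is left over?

0

An optimal plan:
  Hilo–X: 10 batches
  Hilo–Y: 10 batches
  Orem–Y: 65 batches
  Boise–W: 25 batches
  Boise–Y: 5 batches
Total cost = 375.
Orem ships 65 of its 65, leaving 0.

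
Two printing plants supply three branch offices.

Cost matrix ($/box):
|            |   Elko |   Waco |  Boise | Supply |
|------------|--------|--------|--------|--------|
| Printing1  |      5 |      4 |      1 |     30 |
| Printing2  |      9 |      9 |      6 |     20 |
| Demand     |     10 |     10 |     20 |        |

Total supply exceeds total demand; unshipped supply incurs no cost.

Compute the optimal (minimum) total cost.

Optimal allocation:
  Printing1 to Waco: 10 × $4 = $40
  Printing1 to Boise: 20 × $1 = $20
  Printing2 to Elko: 10 × $9 = $90
Total = 40 + 20 + 90 = $150.
(Supply check: Printing1 ships 30; Printing2 ships 10.)

150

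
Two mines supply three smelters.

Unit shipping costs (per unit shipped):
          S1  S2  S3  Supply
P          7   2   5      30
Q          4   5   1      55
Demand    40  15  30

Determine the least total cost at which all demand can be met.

265

One minimum-cost allocation:
  P to S1: 15 tons
  P to S2: 15 tons
  Q to S1: 25 tons
  Q to S3: 30 tons
Total cost = 265.
(Supply check: P ships 30; Q ships 55.)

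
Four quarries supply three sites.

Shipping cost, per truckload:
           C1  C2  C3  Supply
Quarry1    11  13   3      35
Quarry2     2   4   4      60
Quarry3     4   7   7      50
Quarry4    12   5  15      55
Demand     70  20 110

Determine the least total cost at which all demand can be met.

1110

Optimal allocation:
  Quarry1 to C3: 35 × 3 = 105
  Quarry2 to C3: 60 × 4 = 240
  Quarry3 to C1: 50 × 4 = 200
  Quarry4 to C1: 20 × 12 = 240
  Quarry4 to C2: 20 × 5 = 100
  Quarry4 to C3: 15 × 15 = 225
Total = 105 + 240 + 200 + 240 + 100 + 225 = 1110.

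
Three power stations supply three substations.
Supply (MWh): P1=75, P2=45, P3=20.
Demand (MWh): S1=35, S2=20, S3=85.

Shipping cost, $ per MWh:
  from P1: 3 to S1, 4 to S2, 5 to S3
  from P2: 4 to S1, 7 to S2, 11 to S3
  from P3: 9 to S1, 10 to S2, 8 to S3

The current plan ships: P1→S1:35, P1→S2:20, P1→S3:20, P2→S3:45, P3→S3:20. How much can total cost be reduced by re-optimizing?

Current plan cost = 35·3 + 20·4 + 20·5 + 45·11 + 20·8 = $940.
Optimal plan:
  P1->S2: 10 MWh
  P1->S3: 65 MWh
  P2->S1: 35 MWh
  P2->S2: 10 MWh
  P3->S3: 20 MWh
Optimal cost = $735.
Saving = 940 − 735 = $205.

205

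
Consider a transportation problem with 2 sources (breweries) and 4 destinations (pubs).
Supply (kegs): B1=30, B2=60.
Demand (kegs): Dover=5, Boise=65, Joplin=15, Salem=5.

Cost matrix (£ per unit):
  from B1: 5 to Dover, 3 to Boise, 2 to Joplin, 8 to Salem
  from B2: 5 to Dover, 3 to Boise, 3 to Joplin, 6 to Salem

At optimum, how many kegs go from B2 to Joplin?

0

Optimal shipments:
  B1–Dover: 5 kegs
  B1–Boise: 10 kegs
  B1–Joplin: 15 kegs
  B2–Boise: 55 kegs
  B2–Salem: 5 kegs
Total cost = £280.
The route B2→Joplin is not used.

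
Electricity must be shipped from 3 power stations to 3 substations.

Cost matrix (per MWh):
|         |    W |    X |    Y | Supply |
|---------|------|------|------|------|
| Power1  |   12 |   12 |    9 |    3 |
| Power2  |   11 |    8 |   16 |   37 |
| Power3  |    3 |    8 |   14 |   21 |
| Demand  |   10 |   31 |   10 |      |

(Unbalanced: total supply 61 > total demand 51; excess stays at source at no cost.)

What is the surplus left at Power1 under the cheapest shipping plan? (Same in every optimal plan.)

0

Minimum-cost shipments:
  Power1–Y: 3 × 9 = 27
  Power2–X: 31 × 8 = 248
  Power3–W: 10 × 3 = 30
  Power3–Y: 7 × 14 = 98
Total cost = 403.
Power1 ships 3 of its 3, leaving 0.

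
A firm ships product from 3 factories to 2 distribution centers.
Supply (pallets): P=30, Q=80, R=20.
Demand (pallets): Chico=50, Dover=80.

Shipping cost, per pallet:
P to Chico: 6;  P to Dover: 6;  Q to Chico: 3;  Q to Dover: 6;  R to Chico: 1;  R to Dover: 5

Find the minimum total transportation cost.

590

An optimal shipping plan:
  P–Dover: 30 × 6 = 180
  Q–Chico: 30 × 3 = 90
  Q–Dover: 50 × 6 = 300
  R–Chico: 20 × 1 = 20
Total = 180 + 90 + 300 + 20 = 590.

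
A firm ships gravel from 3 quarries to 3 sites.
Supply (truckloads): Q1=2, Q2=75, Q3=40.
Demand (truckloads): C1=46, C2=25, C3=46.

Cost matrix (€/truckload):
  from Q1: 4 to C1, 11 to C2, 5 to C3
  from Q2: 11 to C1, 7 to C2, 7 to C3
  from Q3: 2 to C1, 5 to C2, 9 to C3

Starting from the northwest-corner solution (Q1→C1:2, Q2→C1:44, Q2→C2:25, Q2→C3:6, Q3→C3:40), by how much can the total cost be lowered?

440

Current plan cost = 2·4 + 44·11 + 25·7 + 6·7 + 40·9 = €1069.
Optimal plan:
  Q1–C1: 2 × €4 = €8
  Q2–C1: 4 × €11 = €44
  Q2–C2: 25 × €7 = €175
  Q2–C3: 46 × €7 = €322
  Q3–C1: 40 × €2 = €80
Optimal cost = €629.
Saving = 1069 − 629 = €440.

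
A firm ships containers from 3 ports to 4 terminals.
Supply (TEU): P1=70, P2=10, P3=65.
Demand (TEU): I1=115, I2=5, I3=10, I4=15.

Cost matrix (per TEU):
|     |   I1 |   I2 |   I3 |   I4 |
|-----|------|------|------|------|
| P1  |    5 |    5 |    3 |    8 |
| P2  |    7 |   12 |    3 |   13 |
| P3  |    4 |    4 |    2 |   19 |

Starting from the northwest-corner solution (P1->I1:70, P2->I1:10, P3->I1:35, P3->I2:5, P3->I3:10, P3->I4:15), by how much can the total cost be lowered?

200

Current plan cost = 70·5 + 10·7 + 35·4 + 5·4 + 10·2 + 15·19 = 885.
Optimal plan:
  P1–I1: 50 TEU
  P1–I2: 5 TEU
  P1–I4: 15 TEU
  P2–I3: 10 TEU
  P3–I1: 65 TEU
Optimal cost = 685.
Saving = 885 − 685 = 200.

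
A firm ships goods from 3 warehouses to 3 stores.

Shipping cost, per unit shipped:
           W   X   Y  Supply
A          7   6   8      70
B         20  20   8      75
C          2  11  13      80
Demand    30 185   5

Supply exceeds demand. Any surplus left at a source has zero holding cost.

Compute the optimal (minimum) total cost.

2370

A cheapest plan:
  A–X: 70 × 6 = 420
  B–X: 65 × 20 = 1300
  B–Y: 5 × 8 = 40
  C–W: 30 × 2 = 60
  C–X: 50 × 11 = 550
Total = 420 + 1300 + 40 + 60 + 550 = 2370.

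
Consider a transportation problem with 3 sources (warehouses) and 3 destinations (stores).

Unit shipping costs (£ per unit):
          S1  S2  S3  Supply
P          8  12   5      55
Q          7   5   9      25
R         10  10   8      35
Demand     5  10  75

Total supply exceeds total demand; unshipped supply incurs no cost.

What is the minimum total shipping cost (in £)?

520

A cheapest plan:
  P->S3: 55 × £5 = £275
  Q->S1: 5 × £7 = £35
  Q->S2: 10 × £5 = £50
  R->S3: 20 × £8 = £160
Total = 275 + 35 + 50 + 160 = £520.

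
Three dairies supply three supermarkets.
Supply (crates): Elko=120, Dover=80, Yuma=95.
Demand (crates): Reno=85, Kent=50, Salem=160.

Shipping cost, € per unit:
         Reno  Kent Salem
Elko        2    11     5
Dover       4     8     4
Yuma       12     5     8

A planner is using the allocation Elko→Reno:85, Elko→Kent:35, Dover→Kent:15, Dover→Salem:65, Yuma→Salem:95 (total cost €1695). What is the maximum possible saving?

Current plan cost = 85·2 + 35·11 + 15·8 + 65·4 + 95·8 = €1695.
Optimal plan:
  Elko–Reno: 85 × €2 = €170
  Elko–Salem: 35 × €5 = €175
  Dover–Salem: 80 × €4 = €320
  Yuma–Kent: 50 × €5 = €250
  Yuma–Salem: 45 × €8 = €360
Optimal cost = €1275.
Saving = 1695 − 1275 = €420.

420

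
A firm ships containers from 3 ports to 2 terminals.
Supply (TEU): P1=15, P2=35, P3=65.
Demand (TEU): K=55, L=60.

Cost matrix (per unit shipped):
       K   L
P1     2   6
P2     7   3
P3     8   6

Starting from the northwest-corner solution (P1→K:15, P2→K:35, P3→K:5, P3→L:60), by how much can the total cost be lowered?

70

Current plan cost = 15·2 + 35·7 + 5·8 + 60·6 = 675.
Optimal plan:
  P1->K: 15 × 2 = 30
  P2->L: 35 × 3 = 105
  P3->K: 40 × 8 = 320
  P3->L: 25 × 6 = 150
Optimal cost = 605.
Saving = 675 − 605 = 70.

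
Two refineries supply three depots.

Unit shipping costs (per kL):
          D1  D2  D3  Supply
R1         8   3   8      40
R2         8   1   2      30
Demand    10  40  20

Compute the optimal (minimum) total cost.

220

A cheapest plan:
  R1–D1: 10 kL
  R1–D2: 30 kL
  R2–D2: 10 kL
  R2–D3: 20 kL
Total cost = 220.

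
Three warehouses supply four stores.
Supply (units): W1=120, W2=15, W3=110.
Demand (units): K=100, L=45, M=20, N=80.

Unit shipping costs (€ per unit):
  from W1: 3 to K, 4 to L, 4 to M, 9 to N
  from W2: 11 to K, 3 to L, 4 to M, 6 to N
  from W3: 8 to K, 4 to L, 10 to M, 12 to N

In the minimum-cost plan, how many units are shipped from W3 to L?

45

Solving gives:
  W1->K: 100 × €3 = €300
  W1->M: 20 × €4 = €80
  W2->N: 15 × €6 = €90
  W3->L: 45 × €4 = €180
  W3->N: 65 × €12 = €780
Total cost = €1430.
So W3→L carries 45 units.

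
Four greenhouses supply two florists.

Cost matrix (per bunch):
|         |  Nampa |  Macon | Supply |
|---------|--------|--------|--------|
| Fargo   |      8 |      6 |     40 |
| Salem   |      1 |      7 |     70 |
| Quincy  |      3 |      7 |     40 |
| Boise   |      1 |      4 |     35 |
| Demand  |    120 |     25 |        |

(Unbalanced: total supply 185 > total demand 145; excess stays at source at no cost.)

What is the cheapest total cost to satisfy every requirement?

One minimum-cost allocation:
  Fargo→Macon: 25 × 6 = 150
  Salem→Nampa: 70 × 1 = 70
  Quincy→Nampa: 15 × 3 = 45
  Boise→Nampa: 35 × 1 = 35
Total = 150 + 70 + 45 + 35 = 300.
(Supply check: Fargo ships 25; Salem ships 70; Quincy ships 15; Boise ships 35.)

300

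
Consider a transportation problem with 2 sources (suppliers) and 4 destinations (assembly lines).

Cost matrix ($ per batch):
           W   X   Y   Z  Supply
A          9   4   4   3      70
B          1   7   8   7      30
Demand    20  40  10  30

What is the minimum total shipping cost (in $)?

A cheapest plan:
  A→X: 30 × $4 = $120
  A→Y: 10 × $4 = $40
  A→Z: 30 × $3 = $90
  B→W: 20 × $1 = $20
  B→X: 10 × $7 = $70
Total = 120 + 40 + 90 + 20 + 70 = $340.

340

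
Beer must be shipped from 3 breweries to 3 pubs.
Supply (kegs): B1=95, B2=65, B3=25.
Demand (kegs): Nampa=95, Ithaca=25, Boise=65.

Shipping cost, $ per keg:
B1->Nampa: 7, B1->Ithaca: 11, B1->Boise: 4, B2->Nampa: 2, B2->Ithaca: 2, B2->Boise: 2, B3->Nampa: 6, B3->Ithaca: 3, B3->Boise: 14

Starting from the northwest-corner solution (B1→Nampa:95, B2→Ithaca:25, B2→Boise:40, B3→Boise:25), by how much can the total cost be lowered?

Current plan cost = 95·7 + 25·2 + 40·2 + 25·14 = $1145.
Optimal plan:
  B1→Nampa: 30 × $7 = $210
  B1→Boise: 65 × $4 = $260
  B2→Nampa: 65 × $2 = $130
  B3→Ithaca: 25 × $3 = $75
Optimal cost = $675.
Saving = 1145 − 675 = $470.

470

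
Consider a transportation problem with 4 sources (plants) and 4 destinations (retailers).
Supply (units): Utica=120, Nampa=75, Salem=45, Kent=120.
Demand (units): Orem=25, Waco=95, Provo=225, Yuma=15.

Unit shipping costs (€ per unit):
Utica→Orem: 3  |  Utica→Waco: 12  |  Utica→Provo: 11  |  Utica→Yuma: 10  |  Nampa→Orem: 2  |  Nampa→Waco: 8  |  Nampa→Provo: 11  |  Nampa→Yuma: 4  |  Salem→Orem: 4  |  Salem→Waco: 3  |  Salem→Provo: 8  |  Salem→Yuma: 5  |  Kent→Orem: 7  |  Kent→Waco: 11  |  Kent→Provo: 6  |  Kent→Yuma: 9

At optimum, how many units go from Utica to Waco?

The minimum-cost plan:
  Utica→Orem: 15 units
  Utica→Provo: 105 units
  Nampa→Orem: 10 units
  Nampa→Waco: 50 units
  Nampa→Yuma: 15 units
  Salem→Waco: 45 units
  Kent→Provo: 120 units
Total cost = €2535.
The route Utica→Waco is not used.

0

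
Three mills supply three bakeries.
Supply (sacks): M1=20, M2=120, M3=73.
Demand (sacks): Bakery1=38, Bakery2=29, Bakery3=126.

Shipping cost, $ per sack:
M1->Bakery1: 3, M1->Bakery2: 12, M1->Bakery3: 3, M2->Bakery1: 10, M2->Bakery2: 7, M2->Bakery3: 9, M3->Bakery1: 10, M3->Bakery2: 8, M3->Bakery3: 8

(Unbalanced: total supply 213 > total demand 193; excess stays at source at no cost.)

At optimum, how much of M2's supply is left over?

An optimal plan:
  M1->Bakery1: 20 sacks
  M2->Bakery1: 18 sacks
  M2->Bakery2: 29 sacks
  M2->Bakery3: 53 sacks
  M3->Bakery3: 73 sacks
Total cost = $1504.
M2 ships 100 of its 120, leaving 20.

20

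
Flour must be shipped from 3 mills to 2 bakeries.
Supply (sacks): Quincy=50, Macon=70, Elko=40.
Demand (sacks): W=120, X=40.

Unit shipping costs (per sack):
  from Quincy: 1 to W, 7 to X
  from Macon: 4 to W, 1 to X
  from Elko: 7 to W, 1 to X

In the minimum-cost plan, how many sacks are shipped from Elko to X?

Optimal shipments:
  Quincy–W: 50 × 1 = 50
  Macon–W: 70 × 4 = 280
  Elko–X: 40 × 1 = 40
Total cost = 370.
So Elko→X carries 40 sacks.

40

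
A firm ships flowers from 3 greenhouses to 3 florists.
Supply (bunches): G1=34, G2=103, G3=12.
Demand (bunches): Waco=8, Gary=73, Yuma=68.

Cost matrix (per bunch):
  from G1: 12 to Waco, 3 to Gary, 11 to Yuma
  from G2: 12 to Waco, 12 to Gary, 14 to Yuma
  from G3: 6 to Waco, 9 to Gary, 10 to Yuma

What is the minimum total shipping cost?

1554

Optimal allocation:
  G1->Gary: 34 × 3 = 102
  G2->Gary: 39 × 12 = 468
  G2->Yuma: 64 × 14 = 896
  G3->Waco: 8 × 6 = 48
  G3->Yuma: 4 × 10 = 40
Total = 102 + 468 + 896 + 48 + 40 = 1554.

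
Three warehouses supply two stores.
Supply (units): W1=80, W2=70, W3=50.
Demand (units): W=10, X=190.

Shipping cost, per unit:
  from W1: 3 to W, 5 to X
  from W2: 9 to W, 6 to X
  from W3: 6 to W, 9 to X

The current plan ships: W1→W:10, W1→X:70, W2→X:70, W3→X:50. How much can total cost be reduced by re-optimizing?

Current plan cost = 10·3 + 70·5 + 70·6 + 50·9 = 1250.
Optimal plan:
  W1–X: 80 × 5 = 400
  W2–X: 70 × 6 = 420
  W3–W: 10 × 6 = 60
  W3–X: 40 × 9 = 360
Optimal cost = 1240.
Saving = 1250 − 1240 = 10.

10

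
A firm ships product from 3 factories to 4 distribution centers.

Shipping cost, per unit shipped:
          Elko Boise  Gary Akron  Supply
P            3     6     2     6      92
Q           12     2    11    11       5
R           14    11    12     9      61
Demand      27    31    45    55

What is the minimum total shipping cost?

Optimal allocation:
  P to Elko: 27 pallets
  P to Boise: 20 pallets
  P to Gary: 45 pallets
  Q to Boise: 5 pallets
  R to Boise: 6 pallets
  R to Akron: 55 pallets
Total cost = 862.

862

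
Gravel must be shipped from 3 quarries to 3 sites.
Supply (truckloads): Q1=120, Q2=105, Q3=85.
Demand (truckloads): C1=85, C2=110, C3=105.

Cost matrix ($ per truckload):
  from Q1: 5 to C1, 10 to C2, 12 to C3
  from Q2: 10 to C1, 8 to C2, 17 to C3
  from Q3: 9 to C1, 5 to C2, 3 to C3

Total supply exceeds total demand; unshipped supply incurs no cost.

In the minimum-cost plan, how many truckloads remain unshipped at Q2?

0

An optimal plan:
  Q1 to C1: 85 × $5 = $425
  Q1 to C2: 5 × $10 = $50
  Q1 to C3: 20 × $12 = $240
  Q2 to C2: 105 × $8 = $840
  Q3 to C3: 85 × $3 = $255
Total cost = $1810.
Q2 ships 105 of its 105, leaving 0.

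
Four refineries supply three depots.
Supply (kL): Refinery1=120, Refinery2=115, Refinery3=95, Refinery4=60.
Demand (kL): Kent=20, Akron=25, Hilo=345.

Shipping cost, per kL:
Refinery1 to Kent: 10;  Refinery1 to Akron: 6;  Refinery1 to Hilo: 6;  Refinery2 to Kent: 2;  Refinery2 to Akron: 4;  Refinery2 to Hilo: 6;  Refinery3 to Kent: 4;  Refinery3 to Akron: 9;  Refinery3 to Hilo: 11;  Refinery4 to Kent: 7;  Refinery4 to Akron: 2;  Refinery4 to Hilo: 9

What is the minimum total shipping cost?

A cheapest plan:
  Refinery1–Hilo: 120 kL
  Refinery2–Hilo: 115 kL
  Refinery3–Kent: 20 kL
  Refinery3–Hilo: 75 kL
  Refinery4–Akron: 25 kL
  Refinery4–Hilo: 35 kL
Total cost = 2680.

2680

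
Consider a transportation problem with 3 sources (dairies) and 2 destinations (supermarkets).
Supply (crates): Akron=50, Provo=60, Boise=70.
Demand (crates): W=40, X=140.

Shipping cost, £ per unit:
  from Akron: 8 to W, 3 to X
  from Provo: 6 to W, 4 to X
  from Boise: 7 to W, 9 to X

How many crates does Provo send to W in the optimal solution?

The minimum-cost plan:
  Akron–X: 50 × £3 = £150
  Provo–X: 60 × £4 = £240
  Boise–W: 40 × £7 = £280
  Boise–X: 30 × £9 = £270
Total cost = £940.
The route Provo→W is not used.

0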